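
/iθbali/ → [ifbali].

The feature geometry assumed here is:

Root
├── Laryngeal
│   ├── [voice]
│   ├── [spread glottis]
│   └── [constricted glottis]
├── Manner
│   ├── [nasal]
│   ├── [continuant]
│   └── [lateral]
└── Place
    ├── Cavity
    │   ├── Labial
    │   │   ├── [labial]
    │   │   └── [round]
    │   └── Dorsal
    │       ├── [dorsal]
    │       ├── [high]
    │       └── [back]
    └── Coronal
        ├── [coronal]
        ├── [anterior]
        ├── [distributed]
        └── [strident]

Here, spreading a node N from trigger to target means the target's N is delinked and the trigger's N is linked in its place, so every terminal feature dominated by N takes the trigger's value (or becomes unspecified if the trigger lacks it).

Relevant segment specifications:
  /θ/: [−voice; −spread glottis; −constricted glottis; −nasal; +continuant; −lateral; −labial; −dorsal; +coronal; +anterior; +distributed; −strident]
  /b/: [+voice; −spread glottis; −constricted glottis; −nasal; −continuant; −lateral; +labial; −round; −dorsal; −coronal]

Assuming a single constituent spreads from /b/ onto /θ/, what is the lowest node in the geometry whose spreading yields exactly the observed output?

/θ/ and [f] differ in [labial], [round], [coronal], [anterior], [distributed], [strident]; every other specified feature is identical.
The smallest constituent containing every changed terminal is Place — each of its daughters lacks at least one of the affected features.
Spreading Place from /b/ overwrites each of those terminals with /b/'s values, yielding exactly [f].
[voice], [continuant] — on which /b/ differs from /θ/ — are unchanged, so Root cannot have spread; the constituent is no larger than Place.

Place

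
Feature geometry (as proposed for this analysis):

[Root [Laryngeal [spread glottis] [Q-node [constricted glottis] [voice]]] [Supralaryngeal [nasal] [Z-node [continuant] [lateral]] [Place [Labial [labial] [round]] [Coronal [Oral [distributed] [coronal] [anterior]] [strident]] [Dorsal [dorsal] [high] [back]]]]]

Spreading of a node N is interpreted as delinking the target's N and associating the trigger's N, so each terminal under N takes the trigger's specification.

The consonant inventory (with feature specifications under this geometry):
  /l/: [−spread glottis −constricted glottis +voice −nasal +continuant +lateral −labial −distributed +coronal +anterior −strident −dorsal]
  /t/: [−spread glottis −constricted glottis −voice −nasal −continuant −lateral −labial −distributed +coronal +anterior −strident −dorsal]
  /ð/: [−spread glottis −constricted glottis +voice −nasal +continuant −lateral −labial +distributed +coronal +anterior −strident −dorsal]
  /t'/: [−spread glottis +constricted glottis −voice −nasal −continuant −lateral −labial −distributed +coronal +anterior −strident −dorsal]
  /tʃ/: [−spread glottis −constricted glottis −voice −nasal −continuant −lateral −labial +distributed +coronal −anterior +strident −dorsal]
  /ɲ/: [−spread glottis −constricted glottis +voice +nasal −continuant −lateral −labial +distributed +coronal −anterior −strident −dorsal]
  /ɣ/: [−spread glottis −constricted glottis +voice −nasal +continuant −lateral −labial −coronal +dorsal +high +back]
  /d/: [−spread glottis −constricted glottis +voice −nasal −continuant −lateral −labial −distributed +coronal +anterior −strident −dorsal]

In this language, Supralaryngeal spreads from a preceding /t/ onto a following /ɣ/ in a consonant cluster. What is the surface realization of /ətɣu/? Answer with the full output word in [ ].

Supralaryngeal immediately or transitively dominates [nasal], [continuant], [lateral], [labial], [round], [distributed], [coronal], [anterior], [strident], [dorsal], [high], [back].
After delinking /ɣ/'s Supralaryngeal and linking /t/'s, the affected terminals become [−nasal], [−continuant], [−lateral], [−labial], [−distributed], [+coronal], [+anterior], [−strident], [−dorsal]; [spread glottis], [constricted glottis], [voice] (outside Supralaryngeal) are retained from /ɣ/.
This feature bundle is that of [d], so /ətɣu/ surfaces as [ətdu].

[ətdu]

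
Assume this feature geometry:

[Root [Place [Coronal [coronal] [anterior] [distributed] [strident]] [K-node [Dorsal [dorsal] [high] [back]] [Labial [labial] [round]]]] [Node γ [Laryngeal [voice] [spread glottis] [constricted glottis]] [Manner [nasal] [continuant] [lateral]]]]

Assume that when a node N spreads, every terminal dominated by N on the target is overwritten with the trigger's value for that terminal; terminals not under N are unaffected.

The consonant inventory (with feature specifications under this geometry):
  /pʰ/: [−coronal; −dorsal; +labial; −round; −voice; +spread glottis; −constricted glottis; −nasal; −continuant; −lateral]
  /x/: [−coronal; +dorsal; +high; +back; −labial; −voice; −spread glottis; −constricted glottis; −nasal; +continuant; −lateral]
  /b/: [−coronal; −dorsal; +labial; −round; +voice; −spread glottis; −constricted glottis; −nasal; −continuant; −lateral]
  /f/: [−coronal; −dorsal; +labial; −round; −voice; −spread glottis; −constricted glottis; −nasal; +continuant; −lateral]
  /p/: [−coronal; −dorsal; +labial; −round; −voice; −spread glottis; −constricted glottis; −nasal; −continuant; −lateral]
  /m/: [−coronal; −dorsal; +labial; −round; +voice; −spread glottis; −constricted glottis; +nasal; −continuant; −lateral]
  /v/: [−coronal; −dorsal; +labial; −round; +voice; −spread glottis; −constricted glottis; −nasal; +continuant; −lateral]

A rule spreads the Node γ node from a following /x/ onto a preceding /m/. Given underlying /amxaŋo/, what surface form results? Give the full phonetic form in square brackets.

The Node γ node dominates the terminals [voice], [spread glottis], [constricted glottis], [nasal], [continuant], [lateral].
The target acquires /x/'s values for everything under Node γ — [−voice], [−spread glottis], [−constricted glottis], [−nasal], [+continuant], [−lateral] — while keeping its own [coronal], [dorsal], [labial], ….
Among the inventory, only /f/ has exactly this specification, giving the surface form [afxaŋo].

[afxaŋo]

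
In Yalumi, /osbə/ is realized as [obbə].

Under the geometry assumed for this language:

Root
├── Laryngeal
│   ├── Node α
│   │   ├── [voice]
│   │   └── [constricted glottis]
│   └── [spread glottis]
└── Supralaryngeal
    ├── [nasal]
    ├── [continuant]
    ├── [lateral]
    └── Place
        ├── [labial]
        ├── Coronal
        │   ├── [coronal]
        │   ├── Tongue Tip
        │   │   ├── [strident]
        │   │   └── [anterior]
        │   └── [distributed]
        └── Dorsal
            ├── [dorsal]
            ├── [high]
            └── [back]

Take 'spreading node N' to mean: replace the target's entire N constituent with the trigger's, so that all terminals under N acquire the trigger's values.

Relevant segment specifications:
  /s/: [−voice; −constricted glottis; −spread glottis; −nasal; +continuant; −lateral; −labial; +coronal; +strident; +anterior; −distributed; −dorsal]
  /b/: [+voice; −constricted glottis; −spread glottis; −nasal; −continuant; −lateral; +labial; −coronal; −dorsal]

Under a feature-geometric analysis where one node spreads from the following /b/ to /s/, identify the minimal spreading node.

Root

Comparing /s/ with its surface form [b], the features that change are [voice], [continuant], [labial], [coronal], [anterior], [distributed], [strident].
These terminals are all dominated by Root, and no proper subconstituent of Root covers them all; Root is their lowest common ancestor.
If Root spreads, every terminal under it takes /b/'s value, producing [b] as observed.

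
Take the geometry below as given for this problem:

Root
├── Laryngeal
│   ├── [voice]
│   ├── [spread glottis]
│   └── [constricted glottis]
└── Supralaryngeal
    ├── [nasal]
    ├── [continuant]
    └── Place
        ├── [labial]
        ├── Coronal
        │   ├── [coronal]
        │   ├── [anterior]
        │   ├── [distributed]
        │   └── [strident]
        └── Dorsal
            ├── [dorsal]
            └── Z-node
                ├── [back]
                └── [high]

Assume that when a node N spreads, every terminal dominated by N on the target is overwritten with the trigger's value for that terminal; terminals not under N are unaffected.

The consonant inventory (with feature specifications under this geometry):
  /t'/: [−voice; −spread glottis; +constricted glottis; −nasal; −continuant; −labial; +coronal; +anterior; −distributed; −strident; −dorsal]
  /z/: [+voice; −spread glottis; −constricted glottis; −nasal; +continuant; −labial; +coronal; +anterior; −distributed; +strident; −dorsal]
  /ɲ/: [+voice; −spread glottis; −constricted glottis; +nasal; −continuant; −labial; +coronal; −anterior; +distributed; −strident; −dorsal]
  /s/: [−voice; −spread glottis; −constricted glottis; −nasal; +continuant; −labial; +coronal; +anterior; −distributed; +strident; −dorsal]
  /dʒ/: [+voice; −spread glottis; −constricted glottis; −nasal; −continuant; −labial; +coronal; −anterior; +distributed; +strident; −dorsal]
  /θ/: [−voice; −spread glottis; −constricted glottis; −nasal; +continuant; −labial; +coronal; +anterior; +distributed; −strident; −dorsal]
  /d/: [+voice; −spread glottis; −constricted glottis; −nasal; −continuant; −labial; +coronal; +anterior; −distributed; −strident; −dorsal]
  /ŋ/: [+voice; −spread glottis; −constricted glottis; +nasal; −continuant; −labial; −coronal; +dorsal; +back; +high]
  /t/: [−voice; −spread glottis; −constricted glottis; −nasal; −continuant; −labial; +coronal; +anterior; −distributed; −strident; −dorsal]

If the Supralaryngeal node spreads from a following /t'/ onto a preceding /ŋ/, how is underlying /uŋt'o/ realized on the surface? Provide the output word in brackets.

[udt'o]

Terminals under Supralaryngeal in this geometry: [nasal], [continuant], [labial], [coronal], [anterior], [distributed], [strident], [dorsal], [back], [high].
Spreading Supralaryngeal from /t'/ onto /ŋ/ replaces those values with /t'/'s: [−nasal], [−continuant], [−labial], [+coronal], [+anterior], [−distributed], [−strident], [−dorsal]. Features outside Supralaryngeal ([voice], [spread glottis], [constricted glottis]) stay as in /ŋ/.
This feature bundle is that of [d], so /uŋt'o/ surfaces as [udt'o].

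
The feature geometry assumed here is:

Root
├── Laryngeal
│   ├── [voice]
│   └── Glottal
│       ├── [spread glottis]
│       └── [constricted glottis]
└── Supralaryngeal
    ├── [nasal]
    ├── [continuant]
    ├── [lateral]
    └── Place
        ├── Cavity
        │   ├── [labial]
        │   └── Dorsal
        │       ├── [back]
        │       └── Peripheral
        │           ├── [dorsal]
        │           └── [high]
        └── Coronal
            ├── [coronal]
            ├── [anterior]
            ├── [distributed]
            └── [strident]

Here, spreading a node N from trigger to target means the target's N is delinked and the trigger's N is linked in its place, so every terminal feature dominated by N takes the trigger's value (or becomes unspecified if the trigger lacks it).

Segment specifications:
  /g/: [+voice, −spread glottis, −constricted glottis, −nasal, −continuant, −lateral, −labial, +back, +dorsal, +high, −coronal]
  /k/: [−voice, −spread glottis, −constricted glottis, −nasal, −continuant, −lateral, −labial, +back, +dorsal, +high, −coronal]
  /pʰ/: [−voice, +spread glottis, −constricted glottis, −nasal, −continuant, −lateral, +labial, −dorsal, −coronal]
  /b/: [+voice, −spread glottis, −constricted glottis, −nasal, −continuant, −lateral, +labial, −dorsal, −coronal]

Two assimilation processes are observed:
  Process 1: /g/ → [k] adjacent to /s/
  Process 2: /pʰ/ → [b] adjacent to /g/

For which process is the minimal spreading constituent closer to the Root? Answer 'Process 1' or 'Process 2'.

Process 2

Process 1: the feature that changes is [voice]; the minimal node is [voice] (depth 2).
Process 2 alters [voice], [spread glottis]; the lowest common ancestor is Laryngeal (depth 1 from Root).
Laryngeal is closer to Root than [voice], so Process 2 spreads the higher node.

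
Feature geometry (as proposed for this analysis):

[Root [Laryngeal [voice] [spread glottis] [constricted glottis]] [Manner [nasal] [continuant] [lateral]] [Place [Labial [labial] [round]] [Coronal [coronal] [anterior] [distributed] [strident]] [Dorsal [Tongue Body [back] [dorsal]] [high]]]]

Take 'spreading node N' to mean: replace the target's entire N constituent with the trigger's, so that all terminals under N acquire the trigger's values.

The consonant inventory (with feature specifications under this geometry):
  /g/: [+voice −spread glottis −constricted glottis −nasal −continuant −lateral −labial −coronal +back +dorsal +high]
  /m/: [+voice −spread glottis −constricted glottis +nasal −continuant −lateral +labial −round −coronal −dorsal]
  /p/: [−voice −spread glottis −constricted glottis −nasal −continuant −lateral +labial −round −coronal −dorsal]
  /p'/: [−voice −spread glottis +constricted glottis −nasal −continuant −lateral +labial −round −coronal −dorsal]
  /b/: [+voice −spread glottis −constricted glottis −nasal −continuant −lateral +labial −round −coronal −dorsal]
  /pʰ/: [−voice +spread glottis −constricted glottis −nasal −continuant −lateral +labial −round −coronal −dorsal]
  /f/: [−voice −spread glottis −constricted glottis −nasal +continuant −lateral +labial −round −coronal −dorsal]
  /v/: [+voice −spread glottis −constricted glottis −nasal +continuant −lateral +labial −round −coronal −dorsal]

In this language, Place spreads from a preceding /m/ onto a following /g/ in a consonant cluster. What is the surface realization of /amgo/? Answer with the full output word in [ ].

[ambo]

Terminals under Place in this geometry: [labial], [round], [coronal], [anterior], [distributed], [strident], [back], [dorsal], [high].
Spreading Place from /m/ onto /g/ replaces those values with /m/'s: [+labial], [−round], [−coronal], [−dorsal]. Features outside Place ([voice], [spread glottis], [constricted glottis], …) stay as in /g/.
Among the inventory, only /b/ has exactly this specification, giving the surface form [ambo].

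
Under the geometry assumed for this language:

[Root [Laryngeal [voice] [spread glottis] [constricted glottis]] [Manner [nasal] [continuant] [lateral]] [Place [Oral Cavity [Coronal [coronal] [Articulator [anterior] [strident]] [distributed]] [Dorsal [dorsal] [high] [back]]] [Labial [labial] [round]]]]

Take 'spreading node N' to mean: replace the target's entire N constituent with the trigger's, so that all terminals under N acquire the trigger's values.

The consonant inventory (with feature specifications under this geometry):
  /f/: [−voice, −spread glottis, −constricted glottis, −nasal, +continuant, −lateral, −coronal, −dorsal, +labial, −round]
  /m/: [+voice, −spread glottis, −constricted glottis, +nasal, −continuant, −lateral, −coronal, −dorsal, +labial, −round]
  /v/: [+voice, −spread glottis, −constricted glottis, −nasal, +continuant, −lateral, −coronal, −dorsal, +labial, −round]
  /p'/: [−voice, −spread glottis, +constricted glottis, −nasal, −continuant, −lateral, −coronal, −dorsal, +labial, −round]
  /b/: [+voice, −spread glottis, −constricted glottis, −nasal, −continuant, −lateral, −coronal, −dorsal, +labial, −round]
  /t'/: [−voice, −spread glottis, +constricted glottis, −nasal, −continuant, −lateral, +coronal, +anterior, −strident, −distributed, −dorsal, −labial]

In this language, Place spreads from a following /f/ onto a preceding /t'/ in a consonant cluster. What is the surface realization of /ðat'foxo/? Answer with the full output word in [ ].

[ðap'foxo]

The Place node dominates the terminals [coronal], [anterior], [strident], [distributed], [dorsal], [high], [back], [labial], [round].
Spreading Place from /f/ onto /t'/ replaces those values with /f/'s: [−coronal], [−dorsal], [+labial], [−round]. Features outside Place ([voice], [spread glottis], [constricted glottis], …) stay as in /t'/.
Among the inventory, only /p'/ has exactly this specification, giving the surface form [ðap'foxo].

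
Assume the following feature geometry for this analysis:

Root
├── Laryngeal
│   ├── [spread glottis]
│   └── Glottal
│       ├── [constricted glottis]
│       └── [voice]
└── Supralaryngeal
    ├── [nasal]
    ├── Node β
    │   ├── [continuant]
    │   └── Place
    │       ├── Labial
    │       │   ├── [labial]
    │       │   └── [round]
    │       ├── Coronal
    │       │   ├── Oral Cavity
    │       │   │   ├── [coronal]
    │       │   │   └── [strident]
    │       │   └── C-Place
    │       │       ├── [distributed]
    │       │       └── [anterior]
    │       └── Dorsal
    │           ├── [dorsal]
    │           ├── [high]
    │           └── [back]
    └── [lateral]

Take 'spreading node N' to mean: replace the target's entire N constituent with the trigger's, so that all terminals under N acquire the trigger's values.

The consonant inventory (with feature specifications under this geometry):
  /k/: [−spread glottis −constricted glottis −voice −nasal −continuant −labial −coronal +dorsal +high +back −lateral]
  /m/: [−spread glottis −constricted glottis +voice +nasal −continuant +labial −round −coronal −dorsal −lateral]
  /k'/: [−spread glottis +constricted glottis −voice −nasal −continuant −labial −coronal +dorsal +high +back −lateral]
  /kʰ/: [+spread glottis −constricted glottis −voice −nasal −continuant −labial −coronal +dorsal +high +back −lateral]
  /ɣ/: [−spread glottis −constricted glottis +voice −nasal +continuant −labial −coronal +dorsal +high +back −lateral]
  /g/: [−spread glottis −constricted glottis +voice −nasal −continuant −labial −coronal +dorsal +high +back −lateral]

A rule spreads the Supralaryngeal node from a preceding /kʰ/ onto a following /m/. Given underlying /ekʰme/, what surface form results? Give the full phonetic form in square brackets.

The Supralaryngeal node dominates the terminals [nasal], [continuant], [labial], [round], [coronal], [strident], [distributed], [anterior], [dorsal], [high], [back], [lateral].
Spreading Supralaryngeal from /kʰ/ onto /m/ replaces those values with /kʰ/'s: [−nasal], [−continuant], [−labial], [−coronal], [+dorsal], [+high], [+back], [−lateral]. Features outside Supralaryngeal ([spread glottis], [constricted glottis], [voice]) stay as in /m/.
This feature bundle is that of [g], so /ekʰme/ surfaces as [ekʰge].

[ekʰge]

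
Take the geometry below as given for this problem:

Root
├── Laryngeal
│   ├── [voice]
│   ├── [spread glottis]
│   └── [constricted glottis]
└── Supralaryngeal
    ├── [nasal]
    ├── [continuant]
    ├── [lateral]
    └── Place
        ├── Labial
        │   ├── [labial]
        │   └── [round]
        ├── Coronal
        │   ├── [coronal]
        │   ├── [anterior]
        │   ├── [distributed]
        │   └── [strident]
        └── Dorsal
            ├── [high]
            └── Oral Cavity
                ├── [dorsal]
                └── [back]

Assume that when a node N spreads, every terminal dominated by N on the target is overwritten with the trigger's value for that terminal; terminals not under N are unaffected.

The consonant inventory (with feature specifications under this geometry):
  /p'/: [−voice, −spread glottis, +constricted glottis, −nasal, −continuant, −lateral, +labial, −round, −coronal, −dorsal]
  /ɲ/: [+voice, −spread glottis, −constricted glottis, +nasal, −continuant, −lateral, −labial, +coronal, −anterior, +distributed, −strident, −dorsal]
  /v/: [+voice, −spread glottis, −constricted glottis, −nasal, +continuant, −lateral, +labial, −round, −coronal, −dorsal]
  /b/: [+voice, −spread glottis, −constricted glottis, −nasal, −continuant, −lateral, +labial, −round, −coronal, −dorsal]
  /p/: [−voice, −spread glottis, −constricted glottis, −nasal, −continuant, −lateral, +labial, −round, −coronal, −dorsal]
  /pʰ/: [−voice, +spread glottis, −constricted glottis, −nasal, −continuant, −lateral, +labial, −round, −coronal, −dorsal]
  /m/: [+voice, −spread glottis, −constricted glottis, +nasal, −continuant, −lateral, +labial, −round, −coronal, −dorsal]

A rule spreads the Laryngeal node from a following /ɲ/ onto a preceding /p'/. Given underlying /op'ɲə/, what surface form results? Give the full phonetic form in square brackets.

The Laryngeal node dominates the terminals [voice], [spread glottis], [constricted glottis].
Spreading Laryngeal from /ɲ/ onto /p'/ replaces those values with /ɲ/'s: [+voice], [−spread glottis], [−constricted glottis]. Features outside Laryngeal ([nasal], [continuant], [lateral], …) stay as in /p'/.
Among the inventory, only /b/ has exactly this specification, giving the surface form [obɲə].

[obɲə]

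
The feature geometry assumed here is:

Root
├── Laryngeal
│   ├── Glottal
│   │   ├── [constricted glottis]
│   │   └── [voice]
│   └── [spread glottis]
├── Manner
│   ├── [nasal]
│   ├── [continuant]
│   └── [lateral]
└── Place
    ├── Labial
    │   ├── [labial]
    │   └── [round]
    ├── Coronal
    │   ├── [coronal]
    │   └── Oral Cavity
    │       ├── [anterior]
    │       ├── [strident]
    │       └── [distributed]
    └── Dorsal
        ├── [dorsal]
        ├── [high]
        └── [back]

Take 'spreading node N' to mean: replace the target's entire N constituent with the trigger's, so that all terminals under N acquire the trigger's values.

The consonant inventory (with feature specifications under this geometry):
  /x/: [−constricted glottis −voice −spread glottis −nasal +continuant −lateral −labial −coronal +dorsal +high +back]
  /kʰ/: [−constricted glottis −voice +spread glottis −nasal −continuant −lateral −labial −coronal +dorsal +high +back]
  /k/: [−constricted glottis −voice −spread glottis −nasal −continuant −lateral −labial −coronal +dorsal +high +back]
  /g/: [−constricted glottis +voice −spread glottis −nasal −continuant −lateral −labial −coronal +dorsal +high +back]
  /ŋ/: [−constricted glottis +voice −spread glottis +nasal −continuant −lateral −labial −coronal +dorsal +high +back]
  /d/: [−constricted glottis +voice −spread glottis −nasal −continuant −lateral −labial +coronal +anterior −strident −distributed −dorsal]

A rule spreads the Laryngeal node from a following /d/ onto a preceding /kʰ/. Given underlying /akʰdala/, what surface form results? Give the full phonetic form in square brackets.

Terminals under Laryngeal in this geometry: [constricted glottis], [voice], [spread glottis].
The target acquires /d/'s values for everything under Laryngeal — [−constricted glottis], [+voice], [−spread glottis] — while keeping its own [nasal], [continuant], [lateral], ….
This feature bundle is that of [g], so /akʰdala/ surfaces as [agdala].

[agdala]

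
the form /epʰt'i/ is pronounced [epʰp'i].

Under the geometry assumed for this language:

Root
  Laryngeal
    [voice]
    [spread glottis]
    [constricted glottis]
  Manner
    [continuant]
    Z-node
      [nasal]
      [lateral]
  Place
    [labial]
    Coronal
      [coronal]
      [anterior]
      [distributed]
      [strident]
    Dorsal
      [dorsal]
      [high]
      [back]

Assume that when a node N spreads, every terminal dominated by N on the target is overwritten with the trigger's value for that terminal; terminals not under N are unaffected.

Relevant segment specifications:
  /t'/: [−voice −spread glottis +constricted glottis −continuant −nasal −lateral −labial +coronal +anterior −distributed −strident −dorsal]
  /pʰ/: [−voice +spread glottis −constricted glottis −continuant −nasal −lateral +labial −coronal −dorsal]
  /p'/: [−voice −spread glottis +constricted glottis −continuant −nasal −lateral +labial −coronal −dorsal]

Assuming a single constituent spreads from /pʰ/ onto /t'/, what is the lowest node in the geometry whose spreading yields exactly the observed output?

Feature comparison: [labial], [coronal], [anterior], [distributed], [strident] differ between /t'/ and [p']; the remaining terminals match.
Tracing each changed feature up the tree, the paths first meet at Place; any lower node misses at least one of them.
If Place spreads, every terminal under it takes /pʰ/'s value, producing [p'] as observed.
Had Root spread, [spread glottis], [constricted glottis] would have taken /pʰ/'s values; they stay as in /t'/, confirming the spreading constituent is exactly Place.

Place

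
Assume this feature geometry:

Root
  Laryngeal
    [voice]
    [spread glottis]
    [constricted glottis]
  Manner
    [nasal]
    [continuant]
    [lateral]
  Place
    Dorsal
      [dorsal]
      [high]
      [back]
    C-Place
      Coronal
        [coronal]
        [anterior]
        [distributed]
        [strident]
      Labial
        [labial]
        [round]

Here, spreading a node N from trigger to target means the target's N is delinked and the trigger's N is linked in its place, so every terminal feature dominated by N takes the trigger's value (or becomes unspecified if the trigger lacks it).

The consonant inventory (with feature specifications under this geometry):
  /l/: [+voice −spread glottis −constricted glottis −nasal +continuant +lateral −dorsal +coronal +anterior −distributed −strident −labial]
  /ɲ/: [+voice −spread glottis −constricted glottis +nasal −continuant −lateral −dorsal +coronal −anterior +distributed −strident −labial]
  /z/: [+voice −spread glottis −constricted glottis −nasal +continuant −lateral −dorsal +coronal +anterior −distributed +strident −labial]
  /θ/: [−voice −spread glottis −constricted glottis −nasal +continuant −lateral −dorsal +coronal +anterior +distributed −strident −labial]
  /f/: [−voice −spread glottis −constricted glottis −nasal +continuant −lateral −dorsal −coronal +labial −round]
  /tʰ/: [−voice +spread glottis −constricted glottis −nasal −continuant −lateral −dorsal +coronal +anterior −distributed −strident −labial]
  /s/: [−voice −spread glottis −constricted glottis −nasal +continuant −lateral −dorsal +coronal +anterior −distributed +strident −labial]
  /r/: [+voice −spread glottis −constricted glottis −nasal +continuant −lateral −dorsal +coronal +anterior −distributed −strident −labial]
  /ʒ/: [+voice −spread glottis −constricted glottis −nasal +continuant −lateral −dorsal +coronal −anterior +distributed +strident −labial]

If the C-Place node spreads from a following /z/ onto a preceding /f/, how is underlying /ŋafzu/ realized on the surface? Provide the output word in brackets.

Terminals under C-Place in this geometry: [coronal], [anterior], [distributed], [strident], [labial], [round].
After delinking /f/'s C-Place and linking /z/'s, the affected terminals become [+coronal], [+anterior], [−distributed], [+strident], [−labial]; [voice], [spread glottis], [constricted glottis], … (outside C-Place) are retained from /f/.
The resulting bundle matches /s/ in the inventory; substituting it for /f/ gives [ŋaszu].

[ŋaszu]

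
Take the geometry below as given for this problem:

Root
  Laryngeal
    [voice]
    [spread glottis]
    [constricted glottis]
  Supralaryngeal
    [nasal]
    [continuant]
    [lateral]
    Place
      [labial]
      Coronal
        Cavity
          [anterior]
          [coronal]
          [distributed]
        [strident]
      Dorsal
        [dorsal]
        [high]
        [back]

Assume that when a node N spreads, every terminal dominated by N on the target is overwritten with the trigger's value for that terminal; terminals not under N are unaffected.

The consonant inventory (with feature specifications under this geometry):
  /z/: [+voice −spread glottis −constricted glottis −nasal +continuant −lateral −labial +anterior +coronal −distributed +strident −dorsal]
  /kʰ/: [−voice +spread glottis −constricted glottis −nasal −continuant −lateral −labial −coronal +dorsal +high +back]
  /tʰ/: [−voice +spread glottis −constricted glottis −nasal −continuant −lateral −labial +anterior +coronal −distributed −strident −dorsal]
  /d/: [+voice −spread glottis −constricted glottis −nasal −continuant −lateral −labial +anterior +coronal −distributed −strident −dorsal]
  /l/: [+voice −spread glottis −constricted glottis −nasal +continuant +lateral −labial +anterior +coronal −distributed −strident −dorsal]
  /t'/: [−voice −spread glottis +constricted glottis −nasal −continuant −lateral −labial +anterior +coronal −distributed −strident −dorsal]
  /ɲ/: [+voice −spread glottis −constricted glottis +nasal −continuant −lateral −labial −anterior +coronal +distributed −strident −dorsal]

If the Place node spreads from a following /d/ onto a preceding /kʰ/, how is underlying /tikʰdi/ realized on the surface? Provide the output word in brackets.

The Place node dominates the terminals [labial], [anterior], [coronal], [distributed], [strident], [dorsal], [high], [back].
Spreading Place from /d/ onto /kʰ/ replaces those values with /d/'s: [−labial], [+anterior], [+coronal], [−distributed], [−strident], [−dorsal]. Features outside Place ([voice], [spread glottis], [constricted glottis], …) stay as in /kʰ/.
Among the inventory, only /tʰ/ has exactly this specification, giving the surface form [titʰdi].

[titʰdi]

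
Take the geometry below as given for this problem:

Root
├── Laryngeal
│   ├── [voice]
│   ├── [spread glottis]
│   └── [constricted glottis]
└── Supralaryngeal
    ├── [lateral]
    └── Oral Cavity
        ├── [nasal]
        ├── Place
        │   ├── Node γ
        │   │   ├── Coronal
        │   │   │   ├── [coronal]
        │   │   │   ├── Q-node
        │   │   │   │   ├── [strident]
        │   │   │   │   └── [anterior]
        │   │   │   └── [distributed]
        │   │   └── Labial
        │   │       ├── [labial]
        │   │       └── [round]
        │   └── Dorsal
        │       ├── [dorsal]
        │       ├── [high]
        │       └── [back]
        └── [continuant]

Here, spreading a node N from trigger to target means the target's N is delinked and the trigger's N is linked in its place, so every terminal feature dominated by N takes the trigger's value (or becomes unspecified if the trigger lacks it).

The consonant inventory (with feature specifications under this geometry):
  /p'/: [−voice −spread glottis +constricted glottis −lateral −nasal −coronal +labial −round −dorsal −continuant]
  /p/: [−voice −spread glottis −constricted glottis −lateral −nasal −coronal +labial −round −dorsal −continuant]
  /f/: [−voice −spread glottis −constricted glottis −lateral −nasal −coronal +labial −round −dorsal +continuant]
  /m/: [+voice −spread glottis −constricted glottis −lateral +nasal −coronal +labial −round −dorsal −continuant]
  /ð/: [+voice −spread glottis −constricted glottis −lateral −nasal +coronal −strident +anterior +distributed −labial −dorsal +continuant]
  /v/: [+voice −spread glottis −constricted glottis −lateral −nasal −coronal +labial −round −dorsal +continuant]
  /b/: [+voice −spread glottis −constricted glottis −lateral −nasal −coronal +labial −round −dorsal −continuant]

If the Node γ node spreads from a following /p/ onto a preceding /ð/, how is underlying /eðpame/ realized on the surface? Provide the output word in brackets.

[evpame]

Terminals under Node γ in this geometry: [coronal], [strident], [anterior], [distributed], [labial], [round].
The target acquires /p/'s values for everything under Node γ — [−coronal], [+labial], [−round] — while keeping its own [voice], [spread glottis], [constricted glottis], ….
The resulting bundle matches /v/ in the inventory; substituting it for /ð/ gives [evpame].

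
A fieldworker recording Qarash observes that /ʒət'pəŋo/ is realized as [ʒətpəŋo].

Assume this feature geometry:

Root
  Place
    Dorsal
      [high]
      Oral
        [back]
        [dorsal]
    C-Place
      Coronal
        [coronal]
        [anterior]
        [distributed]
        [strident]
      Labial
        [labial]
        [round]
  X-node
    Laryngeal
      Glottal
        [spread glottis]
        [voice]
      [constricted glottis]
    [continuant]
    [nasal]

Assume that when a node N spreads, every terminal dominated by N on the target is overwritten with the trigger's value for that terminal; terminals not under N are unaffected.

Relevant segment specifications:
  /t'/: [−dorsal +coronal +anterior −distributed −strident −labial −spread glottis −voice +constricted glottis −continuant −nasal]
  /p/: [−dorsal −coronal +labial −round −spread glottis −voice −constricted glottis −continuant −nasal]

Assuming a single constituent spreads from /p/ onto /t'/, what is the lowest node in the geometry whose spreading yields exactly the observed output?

[constricted glottis]

Feature comparison: [constricted glottis] differs between /t'/ and [t]; the remaining terminals match.
Only a single terminal changes, and /p/ supplies the new value, so [constricted glottis] itself is the minimal spreading constituent.
Features on which the two segments disagree outside [constricted glottis], such as [labial], [coronal], are unchanged — nothing dominating them spread, and [constricted glottis] is the minimal sufficient constituent.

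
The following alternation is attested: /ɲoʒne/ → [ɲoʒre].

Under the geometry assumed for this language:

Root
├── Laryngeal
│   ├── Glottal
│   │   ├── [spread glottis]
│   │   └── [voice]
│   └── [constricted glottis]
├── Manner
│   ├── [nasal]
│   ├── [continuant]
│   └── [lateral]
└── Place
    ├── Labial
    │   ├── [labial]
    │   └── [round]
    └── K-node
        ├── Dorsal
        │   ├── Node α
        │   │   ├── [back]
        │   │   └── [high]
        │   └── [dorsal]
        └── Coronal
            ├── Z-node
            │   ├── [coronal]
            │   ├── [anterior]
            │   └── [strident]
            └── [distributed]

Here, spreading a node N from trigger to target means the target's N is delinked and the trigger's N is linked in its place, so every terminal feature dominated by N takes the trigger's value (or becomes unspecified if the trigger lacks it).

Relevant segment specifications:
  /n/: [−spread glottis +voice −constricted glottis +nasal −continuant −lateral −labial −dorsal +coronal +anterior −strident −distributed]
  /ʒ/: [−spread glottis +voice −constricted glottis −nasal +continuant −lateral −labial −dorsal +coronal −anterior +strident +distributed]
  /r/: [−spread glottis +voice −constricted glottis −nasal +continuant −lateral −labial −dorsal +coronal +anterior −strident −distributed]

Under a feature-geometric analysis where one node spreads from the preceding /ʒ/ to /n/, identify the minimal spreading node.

Manner

/n/ and [r] differ in [nasal], [continuant]; every other specified feature is identical.
These terminals are all dominated by Manner, and no proper subconstituent of Manner covers them all; Manner is their lowest common ancestor.
Delinking /n/'s Manner and associating /ʒ/'s Manner gives precisely the feature bundle of [r].
Had Root spread, [anterior], [distributed] would have taken /ʒ/'s values; they stay as in /n/, confirming the spreading constituent is exactly Manner.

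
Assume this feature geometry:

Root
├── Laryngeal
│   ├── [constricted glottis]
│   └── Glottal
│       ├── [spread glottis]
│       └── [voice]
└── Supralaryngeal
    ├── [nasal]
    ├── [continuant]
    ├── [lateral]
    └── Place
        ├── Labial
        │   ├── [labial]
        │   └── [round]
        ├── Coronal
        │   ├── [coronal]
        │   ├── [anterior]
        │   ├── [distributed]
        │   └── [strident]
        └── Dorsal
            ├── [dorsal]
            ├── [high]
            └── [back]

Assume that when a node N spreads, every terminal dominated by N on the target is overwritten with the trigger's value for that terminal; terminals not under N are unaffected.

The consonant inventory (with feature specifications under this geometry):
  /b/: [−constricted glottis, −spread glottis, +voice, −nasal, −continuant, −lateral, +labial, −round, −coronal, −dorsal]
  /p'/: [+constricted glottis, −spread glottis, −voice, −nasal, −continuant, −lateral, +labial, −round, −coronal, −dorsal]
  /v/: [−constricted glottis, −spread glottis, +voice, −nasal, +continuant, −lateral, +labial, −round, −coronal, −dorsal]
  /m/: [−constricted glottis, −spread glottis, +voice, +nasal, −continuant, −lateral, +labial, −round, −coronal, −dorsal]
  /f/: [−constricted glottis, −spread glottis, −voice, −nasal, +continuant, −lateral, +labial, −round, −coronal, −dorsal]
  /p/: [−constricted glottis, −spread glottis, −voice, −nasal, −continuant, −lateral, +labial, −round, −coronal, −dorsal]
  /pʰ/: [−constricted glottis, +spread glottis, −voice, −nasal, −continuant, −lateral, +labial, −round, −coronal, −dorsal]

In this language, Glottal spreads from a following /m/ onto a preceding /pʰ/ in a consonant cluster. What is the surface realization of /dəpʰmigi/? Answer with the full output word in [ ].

[dəbmigi]

The Glottal node dominates the terminals [spread glottis], [voice].
Spreading Glottal from /m/ onto /pʰ/ replaces those values with /m/'s: [−spread glottis], [+voice]. Features outside Glottal ([constricted glottis], [nasal], [continuant], …) stay as in /pʰ/.
Among the inventory, only /b/ has exactly this specification, giving the surface form [dəbmigi].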